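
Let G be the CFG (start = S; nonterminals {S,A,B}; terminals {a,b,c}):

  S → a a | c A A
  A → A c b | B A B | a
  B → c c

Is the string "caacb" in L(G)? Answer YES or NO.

Convert to CNF:
  S -> T0 X5 | T2 T2
  A -> A X3 | B X4 | a
  B -> T0 T0
  T0 -> c
  T1 -> b
  T2 -> a
  X3 -> T0 T1
  X4 -> A B
  X5 -> A A

CYK table (by increasing span):
  cell(0,0) c: {T0}  orig:{}
  cell(1,1) a: {A,T2}  orig:{A}
  cell(2,2) a: {A,T2}  orig:{A}
  cell(3,3) c: {T0}  orig:{}
  cell(4,4) b: {T1}  orig:{}
  cell(0,1) ca: ∅
  cell(1,2) aa: {S,X5}  orig:{S}
  cell(2,3) ac: ∅
  cell(3,4) cb: {X3}  orig:{}
  cell(0,2) caa: {S}
  cell(1,3) aac: ∅
  cell(2,4) acb: {A}
  cell(0,3) caac: ∅
  cell(1,4) aacb: {X5}  orig:{}
  cell(0,4) caacb: {S}

S ∈ T[0,4] ⇒ YES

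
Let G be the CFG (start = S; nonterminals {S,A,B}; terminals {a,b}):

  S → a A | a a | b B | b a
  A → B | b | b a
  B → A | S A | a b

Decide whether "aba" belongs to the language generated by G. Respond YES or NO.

Convert to CNF:
  S -> T0 A | T0 T0 | T1 B | T1 T0
  A -> S A | T0 T1 | T1 T0 | b
  B -> S A | T0 T1 | T1 T0 | b
  T0 -> a
  T1 -> b

Fill CYK table bottom-up:
  T[0,0] 'a' = {T0}  orig:{}
  T[1,1] 'b' = {A,B,T1}  orig:{A,B}
  T[2,2] 'a' = {T0}  orig:{}
  T[0,1] 'ab' = {A,B,S}
  T[1,2] 'ba' = {A,B,S}
  T[0,2] 'aba' = {S}

S ∈ T[0,2] ⇒ YES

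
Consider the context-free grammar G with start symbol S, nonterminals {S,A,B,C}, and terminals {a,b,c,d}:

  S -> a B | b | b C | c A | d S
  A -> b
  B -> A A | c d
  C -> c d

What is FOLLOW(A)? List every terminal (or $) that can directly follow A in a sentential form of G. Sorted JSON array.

Compute FIRST by fixpoint:
[1]
  A via A→b: +{b}
  B via B→A A: +{b}
  B via B→c d: +{c}
  C via C→c d: +{c}
  S via S→a B: +{a}
  S via S→b: +{b}
  S via S→c A: +{c}
  S via S→d S: +{d}
  S: {a,b,c,d}  A: {b}  B: {b,c}  C: {c}
[2] (no change)
  S: {a,b,c,d}  A: {b}  B: {b,c}  C: {c}

FOLLOW sets:
FOLLOW(S) := {$}
round 1:
  B→A A: FOLLOW(A) ⊇ FIRST(A) = {b}; new: +{b}
  S→a B: FOLLOW(B) ⊇ FOLLOW(S) ⊇ {$}; new: +{$}
  S→b C: FOLLOW(C) ⊇ FOLLOW(S) ⊇ {$}; new: +{$}
  S→c A: FOLLOW(A) ⊇ FOLLOW(S) ⊇ {$}; new: +{$}
  FOLLOW(S)={$}  FOLLOW(A)={$,b}  FOLLOW(B)={$}  FOLLOW(C)={$}
round 2: (no change)
  FOLLOW(S)={$}  FOLLOW(A)={$,b}  FOLLOW(B)={$}  FOLLOW(C)={$}

FOLLOW(A) = ["$", "b"]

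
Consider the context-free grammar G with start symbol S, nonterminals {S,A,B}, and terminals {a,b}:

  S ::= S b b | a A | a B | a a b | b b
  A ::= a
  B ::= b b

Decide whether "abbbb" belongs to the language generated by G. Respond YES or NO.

CNF form of G:
  S -> S X2 | T0 T0 | T1 A | T1 B | T1 X3
  A -> a
  B -> T0 T0
  T0 -> b
  T1 -> a
  X2 -> T0 T0
  X3 -> T1 T0

CYK fill:
  [0..0]={A,T1}  "a"  orig:{A}
  [1..1]={T0}  "b"  orig:{}
  [2..2]={T0}  "b"  orig:{}
  [3..3]={T0}  "b"  orig:{}
  [4..4]={T0}  "b"  orig:{}
  [0..1]={X3}  "ab"  orig:{}
  [1..2]={B,S,X2}  "bb"  orig:{B,S}
  [2..3]={B,S,X2}  "bb"  orig:{B,S}
  [3..4]={B,S,X2}  "bb"  orig:{B,S}
  [0..2]={S}  "abb"
  [1..3]=∅  "bbb"
  [2..4]=∅  "bbb"
  [0..3]=∅  "abbb"
  [1..4]={S}  "bbbb"
  [0..4]={S}  "abbbb"

S ∈ T[0,4] ⇒ YES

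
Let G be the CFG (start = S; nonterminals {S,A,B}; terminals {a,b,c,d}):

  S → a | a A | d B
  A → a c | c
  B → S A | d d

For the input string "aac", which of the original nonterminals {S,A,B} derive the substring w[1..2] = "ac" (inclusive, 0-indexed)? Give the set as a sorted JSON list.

Convert to CNF:
  S -> T0 A | T2 B | a
  A -> T0 T1 | c
  B -> S A | T2 T2
  T0 -> a
  T1 -> c
  T2 -> d

Fill CYK table bottom-up — only the sub-triangle for w[1..2]:
  cell(1,1) a: {S,T0}  orig:{S}
  cell(2,2) c: {A,T1}  orig:{A}
  cell(1,2) ac: {A,B,S}

Original NTs in T[1,2] deriving "ac": ["A", "B", "S"]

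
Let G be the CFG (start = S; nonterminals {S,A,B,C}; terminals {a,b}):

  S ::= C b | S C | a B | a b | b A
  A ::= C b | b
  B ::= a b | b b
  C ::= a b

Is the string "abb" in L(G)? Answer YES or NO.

Convert to CNF:
  S -> C T0 | S C | T0 A | T1 B | T1 T0
  A -> C T0 | b
  B -> T0 T0 | T1 T0
  C -> T1 T0
  T0 -> b
  T1 -> a

Fill CYK table bottom-up:
  cell(0,0) a: {T1}  orig:{}
  cell(1,1) b: {A,T0}  orig:{A}
  cell(2,2) b: {A,T0}  orig:{A}
  cell(0,1) ab: {B,C,S}
  cell(1,2) bb: {B,S}
  cell(0,2) abb: {A,S}

S ∈ T[0,2] ⇒ YES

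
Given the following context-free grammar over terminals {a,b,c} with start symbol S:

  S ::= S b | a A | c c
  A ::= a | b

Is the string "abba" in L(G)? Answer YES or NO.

Convert to CNF:
  S -> S T0 | T1 A | T2 T2
  A -> a | b
  T0 -> b
  T1 -> a
  T2 -> c

CYK fill:
  cell(0,0) a: {A,T1}  orig:{A}
  cell(1,1) b: {A,T0}  orig:{A}
  cell(2,2) b: {A,T0}  orig:{A}
  cell(3,3) a: {A,T1}  orig:{A}
  cell(0,1) ab: {S}
  cell(1,2) bb: ∅
  cell(2,3) ba: ∅
  cell(0,2) abb: {S}
  cell(1,3) bba: ∅
  cell(0,3) abba: ∅

S ∉ T[0,3] ⇒ NO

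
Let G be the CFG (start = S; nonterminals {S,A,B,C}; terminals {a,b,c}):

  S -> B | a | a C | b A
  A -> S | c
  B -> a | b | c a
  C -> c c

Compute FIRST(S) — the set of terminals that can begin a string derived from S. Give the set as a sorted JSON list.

FIRST iteration:
iter 1:
  A via A→c: +{c}
  B via B→a: +{a}
  B via B→b: +{b}
  B via B→c a: +{c}
  C via C→c c: +{c}
  S via S→B: +{a,b,c}
  S: {a,b,c}  A: {c}  B: {a,b,c}  C: {c}
iter 2:
  A via A→S: +{a,b}
  S: {a,b,c}  A: {a,b,c}  B: {a,b,c}  C: {c}
iter 3: (stable)
  S: {a,b,c}  A: {a,b,c}  B: {a,b,c}  C: {c}

FIRST(S) = ["a", "b", "c"]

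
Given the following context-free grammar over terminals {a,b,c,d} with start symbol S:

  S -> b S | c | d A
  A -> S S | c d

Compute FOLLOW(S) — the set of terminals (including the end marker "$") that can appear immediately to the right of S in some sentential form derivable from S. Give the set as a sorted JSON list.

Compute FIRST by fixpoint:
[1]
  A via A→c d: +{c}
  S via S→b S: +{b}
  S via S→c: +{c}
  S via S→d A: +{d}
  FIRST[S]={b,c,d}  FIRST[A]={c}
[2]
  A via A→S S: +{b,d}
  FIRST[S]={b,c,d}  FIRST[A]={b,c,d}
[3] done
  FIRST[S]={b,c,d}  FIRST[A]={b,c,d}

FOLLOW sets:
FOLLOW(S) := {$}
iter 1:
  A→S S: FOLLOW(S) ⊇ FIRST(S) = {b,c,d}; new: +{b,c,d}
  S→d A: FOLLOW(A) ⊇ FOLLOW(S) ⊇ {$,b,c,d}; new: +{$,b,c,d}
  FOLLOW[S]={$,b,c,d}  FOLLOW[A]={$,b,c,d}
iter 2: — fixpoint
  FOLLOW[S]={$,b,c,d}  FOLLOW[A]={$,b,c,d}

FOLLOW(S) = ["$", "b", "c", "d"]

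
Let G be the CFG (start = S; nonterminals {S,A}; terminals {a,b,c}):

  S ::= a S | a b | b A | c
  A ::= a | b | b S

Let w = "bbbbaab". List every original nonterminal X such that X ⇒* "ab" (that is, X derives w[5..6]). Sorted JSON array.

Convert to CNF:
  S -> T0 A | T1 S | T1 T0 | c
  A -> T0 S | a | b
  T0 -> b
  T1 -> a

CYK table (by increasing span) (cells [i..j] with 5 ≤ i ≤ j ≤ 6 only):
  cell(5,5) a: {A,T1}  orig:{A}
  cell(6,6) b: {A,T0}  orig:{A}
  cell(5,6) ab: {S}

Original NTs in T[5,6] deriving "ab": ["S"]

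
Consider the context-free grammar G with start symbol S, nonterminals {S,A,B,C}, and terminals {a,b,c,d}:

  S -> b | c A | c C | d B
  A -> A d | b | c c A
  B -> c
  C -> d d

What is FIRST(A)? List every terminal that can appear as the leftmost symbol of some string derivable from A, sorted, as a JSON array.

FIRST sets, iterate to fixpoint:
iter 1:
  A via A→b: +{b}
  A via A→c c A: +{c}
  B via B→c: +{c}
  C via C→d d: +{d}
  S via S→b: +{b}
  S via S→c A: +{c}
  S via S→d B: +{d}
  FIRST(S)={b,c,d}  FIRST(A)={b,c}  FIRST(B)={c}  FIRST(C)={d}
iter 2: (no change)
  FIRST(S)={b,c,d}  FIRST(A)={b,c}  FIRST(B)={c}  FIRST(C)={d}

FIRST(A) = ["b", "c"]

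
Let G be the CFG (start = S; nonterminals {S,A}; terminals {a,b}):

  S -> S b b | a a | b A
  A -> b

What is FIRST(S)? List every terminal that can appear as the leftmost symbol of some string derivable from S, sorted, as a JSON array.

FIRST sets, iterate to fixpoint:
round 1:
  A via A→b: +{b}
  S via S→a a: +{a}
  S via S→b A: +{b}
  S: {a,b}  A: {b}
round 2: (stable)
  S: {a,b}  A: {b}

FIRST(S) = ["a", "b"]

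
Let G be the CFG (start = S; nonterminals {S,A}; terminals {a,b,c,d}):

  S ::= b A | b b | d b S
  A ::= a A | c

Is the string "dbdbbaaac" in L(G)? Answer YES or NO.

CNF form of G:
  S -> T1 A | T1 T1 | T2 X3
  A -> T0 A | c
  T0 -> a
  T1 -> b
  T2 -> d
  X3 -> T1 S

CYK fill:
  T[0,0] 'd' = {T2}  orig:{}
  T[1,1] 'b' = {T1}  orig:{}
  T[2,2] 'd' = {T2}  orig:{}
  T[3,3] 'b' = {T1}  orig:{}
  T[4,4] 'b' = {T1}  orig:{}
  T[5,5] 'a' = {T0}  orig:{}
  T[6,6] 'a' = {T0}  orig:{}
  T[7,7] 'a' = {T0}  orig:{}
  T[8,8] 'c' = {A}
  T[0,1] 'db' = ∅
  T[1,2] 'bd' = ∅
  T[2,3] 'db' = ∅
  T[3,4] 'bb' = {S}
  T[4,5] 'ba' = ∅
  T[5,6] 'aa' = ∅
  T[6,7] 'aa' = ∅
  T[7,8] 'ac' = {A}
  T[0,2] 'dbd' = ∅
  T[1,3] 'bdb' = ∅
  T[2,4] 'dbb' = ∅
  T[3,5] 'bba' = ∅
  T[4,6] 'baa' = ∅
  T[5,7] 'aaa' = ∅
  T[6,8] 'aac' = {A}
  T[0,3] 'dbdb' = ∅
  T[1,4] 'bdbb' = ∅
  T[2,5] 'dbba' = ∅
  T[3,6] 'bbaa' = ∅
  T[4,7] 'baaa' = ∅
  T[5,8] 'aaac' = {A}
  T[0,4] 'dbdbb' = ∅
  T[1,5] 'bdbba' = ∅
  T[2,6] 'dbbaa' = ∅
  T[3,7] 'bbaaa' = ∅
  T[4,8] 'baaac' = {S}
  T[0,5] 'dbdbba' = ∅
  T[1,6] 'bdbbaa' = ∅
  T[2,7] 'dbbaaa' = ∅
  T[3,8] 'bbaaac' = {X3}  orig:{}
  T[0,6] 'dbdbbaa' = ∅
  T[1,7] 'bdbbaaa' = ∅
  T[2,8] 'dbbaaac' = {S}
  T[0,7] 'dbdbbaaa' = ∅
  T[1,8] 'bdbbaaac' = {X3}  orig:{}
  T[0,8] 'dbdbbaaac' = {S}

S ∈ T[0,8] ⇒ YES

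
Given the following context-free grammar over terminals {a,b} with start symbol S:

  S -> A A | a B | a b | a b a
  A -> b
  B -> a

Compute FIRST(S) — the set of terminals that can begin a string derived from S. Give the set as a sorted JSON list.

Compute FIRST by fixpoint:
pass 1:
  A via A→b: +{b}
  B via B→a: +{a}
  S via S→A A: +{b}
  S via S→a B: +{a}
  FIRST(S)={a,b}  FIRST(A)={b}  FIRST(B)={a}
pass 2: (no change)
  FIRST(S)={a,b}  FIRST(A)={b}  FIRST(B)={a}

FIRST(S) = ["a", "b"]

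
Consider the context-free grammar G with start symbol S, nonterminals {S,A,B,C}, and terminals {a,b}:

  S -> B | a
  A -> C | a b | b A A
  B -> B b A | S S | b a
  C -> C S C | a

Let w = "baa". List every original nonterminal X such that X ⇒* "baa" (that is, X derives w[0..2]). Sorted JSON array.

CNF form of G:
  S -> B X6 | S S | T1 T0 | a
  A -> C X2 | T0 T1 | T1 X3 | a
  B -> B X4 | S S | T1 T0
  C -> C X5 | a
  T0 -> a
  T1 -> b
  X2 -> S C
  X3 -> A A
  X4 -> T1 A
  X5 -> S C
  X6 -> T1 A

CYK table (by increasing span) (cells [i..j] with 0 ≤ i ≤ j ≤ 2 only):
  [0..0]={T1}  "b"  orig:{}
  [1..1]={A,C,S,T0}  "a"  orig:{A,C,S}
  [2..2]={A,C,S,T0}  "a"  orig:{A,C,S}
  [0..1]={B,S,X4,X6}  "ba"  orig:{B,S}
  [1..2]={B,S,X2,X3,X5}  "aa"  orig:{B,S}
  [0..2]={A,B,S,X2,X5}  "baa"  orig:{A,B,S}

Original NTs in T[0,2] deriving "baa": ["A", "B", "S"]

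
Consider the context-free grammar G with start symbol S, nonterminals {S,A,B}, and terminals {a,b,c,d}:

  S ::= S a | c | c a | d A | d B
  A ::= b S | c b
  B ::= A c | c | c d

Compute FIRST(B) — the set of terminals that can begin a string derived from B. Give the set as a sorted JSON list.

Compute FIRST by fixpoint:
[1]
  A via A→b S: +{b}
  A via A→c b: +{c}
  B via B→A c: +{b,c}
  S via S→c: +{c}
  S via S→d A: +{d}
  FIRST[S]={c,d}  FIRST[A]={b,c}  FIRST[B]={b,c}
[2] done
  FIRST[S]={c,d}  FIRST[A]={b,c}  FIRST[B]={b,c}

FIRST(B) = ["b", "c"]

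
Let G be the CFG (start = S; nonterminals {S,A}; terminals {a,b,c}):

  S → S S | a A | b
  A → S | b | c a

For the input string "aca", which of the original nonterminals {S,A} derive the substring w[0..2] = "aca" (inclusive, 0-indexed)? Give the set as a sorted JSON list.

Convert to CNF:
  S -> S S | T0 A | b
  A -> S S | T0 A | T1 T0 | b
  T0 -> a
  T1 -> c

Fill CYK table bottom-up (cells [i..j] with 0 ≤ i ≤ j ≤ 2 only):
  cell(0,0) a: {T0}  orig:{}
  cell(1,1) c: {T1}  orig:{}
  cell(2,2) a: {T0}  orig:{}
  cell(0,1) ac: ∅
  cell(1,2) ca: {A}
  cell(0,2) aca: {A,S}

Original NTs in T[0,2] deriving "aca": ["A", "S"]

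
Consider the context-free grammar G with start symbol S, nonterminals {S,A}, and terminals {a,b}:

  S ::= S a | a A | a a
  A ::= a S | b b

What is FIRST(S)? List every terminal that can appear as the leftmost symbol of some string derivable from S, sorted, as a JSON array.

FIRST iteration:
pass 1:
  A via A→a S: +{a}
  A via A→b b: +{b}
  S via S→a A: +{a}
  S: {a}  A: {a,b}
pass 2: (no change)
  S: {a}  A: {a,b}

FIRST(S) = ["a"]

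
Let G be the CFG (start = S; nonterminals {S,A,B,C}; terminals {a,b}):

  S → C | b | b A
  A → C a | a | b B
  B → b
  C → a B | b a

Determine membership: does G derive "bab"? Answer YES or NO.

Convert to CNF:
  S -> T0 B | T1 A | T1 T0 | b
  A -> C T0 | T1 B | a
  B -> b
  C -> T0 B | T1 T0
  T0 -> a
  T1 -> b

Fill CYK table bottom-up:
  [0..0]={B,S,T1}  "b"  orig:{B,S}
  [1..1]={A,T0}  "a"  orig:{A}
  [2..2]={B,S,T1}  "b"  orig:{B,S}
  [0..1]={C,S}  "ba"
  [1..2]={C,S}  "ab"
  [0..2]=∅  "bab"

S ∉ T[0,2] ⇒ NO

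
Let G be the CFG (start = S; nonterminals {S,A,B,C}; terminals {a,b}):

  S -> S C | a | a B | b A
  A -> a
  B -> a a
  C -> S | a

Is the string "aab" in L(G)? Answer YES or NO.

CNF form of G:
  S -> S C | T0 B | T1 A | a
  A -> a
  B -> T0 T0
  C -> S C | T0 B | T1 A | a
  T0 -> a
  T1 -> b

CYK table (by increasing span):
  [0..0]={A,C,S,T0}  "a"  orig:{A,C,S}
  [1..1]={A,C,S,T0}  "a"  orig:{A,C,S}
  [2..2]={T1}  "b"  orig:{}
  [0..1]={B,C,S}  "aa"
  [1..2]=∅  "ab"
  [0..2]=∅  "aab"

S ∉ T[0,2] ⇒ NO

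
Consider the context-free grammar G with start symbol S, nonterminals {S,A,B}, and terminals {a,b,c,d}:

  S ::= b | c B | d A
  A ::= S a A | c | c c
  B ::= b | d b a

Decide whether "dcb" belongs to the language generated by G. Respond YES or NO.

Convert to CNF:
  S -> T1 B | T2 A | b
  A -> S X4 | T1 T1 | c
  B -> T2 X5 | b
  T0 -> a
  T1 -> c
  T2 -> d
  T3 -> b
  X4 -> T0 A
  X5 -> T3 T0

CYK fill:
  cell(0,0) d: {T2}  orig:{}
  cell(1,1) c: {A,T1}  orig:{A}
  cell(2,2) b: {B,S,T3}  orig:{B,S}
  cell(0,1) dc: {S}
  cell(1,2) cb: {S}
  cell(0,2) dcb: ∅

S ∉ T[0,2] ⇒ NO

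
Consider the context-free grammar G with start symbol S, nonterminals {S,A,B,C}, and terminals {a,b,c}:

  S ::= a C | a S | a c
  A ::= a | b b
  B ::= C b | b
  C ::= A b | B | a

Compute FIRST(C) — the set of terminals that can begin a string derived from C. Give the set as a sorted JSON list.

Compute FIRST by fixpoint:
[1]
  A via A→a: +{a}
  A via A→b b: +{b}
  B via B→b: +{b}
  C via C→A b: +{a,b}
  S via S→a C: +{a}
  FIRST(S)={a}  FIRST(A)={a,b}  FIRST(B)={b}  FIRST(C)={a,b}
[2]
  B via B→C b: +{a}
  FIRST(S)={a}  FIRST(A)={a,b}  FIRST(B)={a,b}  FIRST(C)={a,b}
[3] (stable)
  FIRST(S)={a}  FIRST(A)={a,b}  FIRST(B)={a,b}  FIRST(C)={a,b}

FIRST(C) = ["a", "b"]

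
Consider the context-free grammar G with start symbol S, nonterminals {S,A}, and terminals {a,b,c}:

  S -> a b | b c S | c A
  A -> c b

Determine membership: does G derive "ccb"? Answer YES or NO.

CNF form of G:
  S -> T0 A | T1 X3 | T2 T1
  A -> T0 T1
  T0 -> c
  T1 -> b
  T2 -> a
  X3 -> T0 S

CYK table (by increasing span):
  T[0,0] 'c' = {T0}  orig:{}
  T[1,1] 'c' = {T0}  orig:{}
  T[2,2] 'b' = {T1}  orig:{}
  T[0,1] 'cc' = ∅
  T[1,2] 'cb' = {A}
  T[0,2] 'ccb' = {S}

S ∈ T[0,2] ⇒ YES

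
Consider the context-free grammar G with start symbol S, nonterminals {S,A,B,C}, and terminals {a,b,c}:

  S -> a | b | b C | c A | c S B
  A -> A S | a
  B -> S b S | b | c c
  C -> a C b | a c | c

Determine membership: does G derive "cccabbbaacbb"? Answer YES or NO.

Convert to CNF:
  S -> T0 C | T1 A | T1 X5 | a | b
  A -> A S | a
  B -> S X3 | T1 T1 | b
  C -> T2 T1 | T2 X4 | c
  T0 -> b
  T1 -> c
  T2 -> a
  X3 -> T0 S
  X4 -> C T0
  X5 -> S B

CYK fill:
  cell(0,0) c: {C,T1}  orig:{C}
  cell(1,1) c: {C,T1}  orig:{C}
  cell(2,2) c: {C,T1}  orig:{C}
  cell(3,3) a: {A,S,T2}  orig:{A,S}
  cell(4,4) b: {B,S,T0}  orig:{B,S}
  cell(5,5) b: {B,S,T0}  orig:{B,S}
  cell(6,6) b: {B,S,T0}  orig:{B,S}
  cell(7,7) a: {A,S,T2}  orig:{A,S}
  cell(8,8) a: {A,S,T2}  orig:{A,S}
  cell(9,9) c: {C,T1}  orig:{C}
  cell(10,10) b: {B,S,T0}  orig:{B,S}
  cell(11,11) b: {B,S,T0}  orig:{B,S}
  cell(0,1) cc: {B}
  cell(1,2) cc: {B}
  cell(2,3) ca: {S}
  cell(3,4) ab: {A,X5}  orig:{A}
  cell(4,5) bb: {X3,X5}  orig:{}
  cell(5,6) bb: {X3,X5}  orig:{}
  cell(6,7) ba: {X3}  orig:{}
  cell(7,8) aa: {A}
  cell(8,9) ac: {C}
  cell(9,10) cb: {X4}  orig:{}
  cell(10,11) bb: {X3,X5}  orig:{}
  cell(0,2) ccc: ∅
  cell(1,3) cca: ∅
  cell(2,4) cab: {S,X5}  orig:{S}
  cell(3,5) abb: {A,B}
  cell(4,6) bbb: {B}
  cell(5,7) bba: {B}
  cell(6,8) baa: ∅
  cell(7,9) aac: ∅
  cell(8,10) acb: {C,X4}  orig:{C}
  cell(9,11) cbb: {S}
  cell(0,3) ccca: ∅
  cell(1,4) ccab: {S}
  cell(2,5) cabb: {B,S,X5}  orig:{B,S}
  cell(3,6) abbb: {A,X5}  orig:{A}
  cell(4,7) bbba: {X5}  orig:{}
  cell(5,8) bbaa: ∅
  cell(6,9) baac: ∅
  cell(7,10) aacb: {C}
  cell(8,11) acbb: {A,X4}  orig:{A}
  cell(0,4) cccab: ∅
  cell(1,5) ccabb: {S,X5}  orig:{S}
  cell(2,6) cabbb: {B,S,X5}  orig:{B,S}
  cell(3,7) abbba: {A}
  cell(4,8) bbbaa: ∅
  cell(5,9) bbaac: ∅
  cell(6,10) baacb: {S}
  cell(7,11) aacbb: {A,C,X4}  orig:{A,C}
  cell(0,5) cccabb: {S}
  cell(1,6) ccabbb: {B,S,X5}  orig:{B,S}
  cell(2,7) cabbba: {B,S,X5}  orig:{B,S}
  cell(3,8) abbbaa: {A}
  cell(4,9) bbbaac: ∅
  cell(5,10) bbaacb: {X3}  orig:{}
  cell(6,11) baacbb: {S,X5}  orig:{S}
  cell(0,6) cccabbb: {S,X5}  orig:{S}
  cell(1,7) ccabbba: {B,S,X5}  orig:{B,S}
  cell(2,8) cabbbaa: {S}
  cell(3,9) abbbaac: ∅
  cell(4,10) bbbaacb: {B}
  cell(5,11) bbaacbb: {X3}  orig:{}
  cell(0,7) cccabbba: {B,S}
  cell(1,8) ccabbbaa: ∅
  cell(2,9) cabbbaac: ∅
  cell(3,10) abbbaacb: {A,X5}  orig:{A}
  cell(4,11) bbbaacbb: {B}
  cell(0,8) cccabbbaa: ∅
  cell(1,9) ccabbbaac: ∅
  cell(2,10) cabbbaacb: {B,S,X5}  orig:{B,S}
  cell(3,11) abbbaacbb: {A,X5}  orig:{A}
  cell(0,9) cccabbbaac: ∅
  cell(1,10) ccabbbaacb: {B,S}
  cell(2,11) cabbbaacbb: {B,S,X5}  orig:{B,S}
  cell(0,10) cccabbbaacb: ∅
  cell(1,11) ccabbbaacbb: {B,S,X5}  orig:{B,S}
  cell(0,11) cccabbbaacbb: {S}

S ∈ T[0,11] ⇒ YES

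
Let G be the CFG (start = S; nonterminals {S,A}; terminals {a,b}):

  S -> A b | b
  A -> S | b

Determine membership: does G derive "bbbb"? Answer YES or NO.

Convert to CNF:
  S -> A T0 | b
  A -> A T0 | b
  T0 -> b

CYK table (by increasing span):
  T[0,0] 'b' = {A,S,T0}  orig:{A,S}
  T[1,1] 'b' = {A,S,T0}  orig:{A,S}
  T[2,2] 'b' = {A,S,T0}  orig:{A,S}
  T[3,3] 'b' = {A,S,T0}  orig:{A,S}
  T[0,1] 'bb' = {A,S}
  T[1,2] 'bb' = {A,S}
  T[2,3] 'bb' = {A,S}
  T[0,2] 'bbb' = {A,S}
  T[1,3] 'bbb' = {A,S}
  T[0,3] 'bbbb' = {A,S}

S ∈ T[0,3] ⇒ YES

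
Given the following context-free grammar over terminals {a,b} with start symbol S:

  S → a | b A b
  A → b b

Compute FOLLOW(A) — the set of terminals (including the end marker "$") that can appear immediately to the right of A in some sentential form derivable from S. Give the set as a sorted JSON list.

FIRST iteration:
[1]
  A via A→b b: +{b}
  S via S→a: +{a}
  S via S→b A b: +{b}
  FIRST[S]={a,b}  FIRST[A]={b}
[2] (no change)
  FIRST[S]={a,b}  FIRST[A]={b}

FOLLOW iteration:
seed FOLLOW(S) with $
round 1:
  S→b A b: FOLLOW(A) ⊇ FIRST(b) = {b}; new: +{b}
  S: {$}  A: {b}
round 2: done
  S: {$}  A: {b}

FOLLOW(A) = ["b"]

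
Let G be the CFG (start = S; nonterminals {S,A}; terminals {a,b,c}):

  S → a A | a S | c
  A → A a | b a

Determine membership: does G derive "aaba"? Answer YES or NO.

CNF form of G:
  S -> T0 A | T0 S | c
  A -> A T0 | T1 T0
  T0 -> a
  T1 -> b

Fill CYK table bottom-up:
  [0..0]={T0}  "a"  orig:{}
  [1..1]={T0}  "a"  orig:{}
  [2..2]={T1}  "b"  orig:{}
  [3..3]={T0}  "a"  orig:{}
  [0..1]=∅  "aa"
  [1..2]=∅  "ab"
  [2..3]={A}  "ba"
  [0..2]=∅  "aab"
  [1..3]={S}  "aba"
  [0..3]={S}  "aaba"

S ∈ T[0,3] ⇒ YES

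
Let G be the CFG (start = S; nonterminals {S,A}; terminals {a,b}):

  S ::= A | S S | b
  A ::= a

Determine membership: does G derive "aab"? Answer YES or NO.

Convert to CNF:
  S -> S S | a | b
  A -> a

CYK fill:
  cell(0,0) a: {A,S}
  cell(1,1) a: {A,S}
  cell(2,2) b: {S}
  cell(0,1) aa: {S}
  cell(1,2) ab: {S}
  cell(0,2) aab: {S}

S ∈ T[0,2] ⇒ YES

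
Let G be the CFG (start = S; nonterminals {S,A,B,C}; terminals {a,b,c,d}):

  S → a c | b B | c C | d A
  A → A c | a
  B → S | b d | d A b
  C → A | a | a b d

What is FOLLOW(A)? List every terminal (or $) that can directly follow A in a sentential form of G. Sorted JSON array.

FIRST sets, iterate to fixpoint:
[1]
  A via A→a: +{a}
  B via B→b d: +{b}
  B via B→d A b: +{d}
  C via C→A: +{a}
  S via S→a c: +{a}
  S via S→b B: +{b}
  S via S→c C: +{c}
  S via S→d A: +{d}
  FIRST[S]={a,b,c,d}  FIRST[A]={a}  FIRST[B]={b,d}  FIRST[C]={a}
[2]
  B via B→S: +{a,c}
  FIRST[S]={a,b,c,d}  FIRST[A]={a}  FIRST[B]={a,b,c,d}  FIRST[C]={a}
[3] (stable)
  FIRST[S]={a,b,c,d}  FIRST[A]={a}  FIRST[B]={a,b,c,d}  FIRST[C]={a}

Compute FOLLOW by fixpoint:
seed FOLLOW(S) with $
[1]
  A→A c: FOLLOW(A) ⊇ FIRST(c) = {c}; new: +{c}
  B→d A b: FOLLOW(A) ⊇ FIRST(b) = {b}; new: +{b}
  S→b B: FOLLOW(B) ⊇ FOLLOW(S) ⊇ {$}; new: +{$}
  S→c C: FOLLOW(C) ⊇ FOLLOW(S) ⊇ {$}; new: +{$}
  S→d A: FOLLOW(A) ⊇ FOLLOW(S) ⊇ {$}; new: +{$}
  S: {$}  A: {$,b,c}  B: {$}  C: {$}
[2] (stable)
  S: {$}  A: {$,b,c}  B: {$}  C: {$}

FOLLOW(A) = ["$", "b", "c"]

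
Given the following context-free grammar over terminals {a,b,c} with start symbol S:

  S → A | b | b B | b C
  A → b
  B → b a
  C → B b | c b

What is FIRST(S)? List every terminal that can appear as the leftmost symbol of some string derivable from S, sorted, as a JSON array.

FIRST sets, iterate to fixpoint:
[1]
  A via A→b: +{b}
  B via B→b a: +{b}
  C via C→B b: +{b}
  C via C→c b: +{c}
  S via S→A: +{b}
  S: {b}  A: {b}  B: {b}  C: {b,c}
[2] (no change)
  S: {b}  A: {b}  B: {b}  C: {b,c}

FIRST(S) = ["b"]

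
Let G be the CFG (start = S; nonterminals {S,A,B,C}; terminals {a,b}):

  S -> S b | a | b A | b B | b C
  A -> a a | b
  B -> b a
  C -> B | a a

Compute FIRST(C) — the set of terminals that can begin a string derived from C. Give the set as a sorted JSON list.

Compute FIRST by fixpoint:
pass 1:
  A via A→a a: +{a}
  A via A→b: +{b}
  B via B→b a: +{b}
  C via C→B: +{b}
  C via C→a a: +{a}
  S via S→a: +{a}
  S via S→b A: +{b}
  S: {a,b}  A: {a,b}  B: {b}  C: {a,b}
pass 2: (no change)
  S: {a,b}  A: {a,b}  B: {b}  C: {a,b}

FIRST(C) = ["a", "b"]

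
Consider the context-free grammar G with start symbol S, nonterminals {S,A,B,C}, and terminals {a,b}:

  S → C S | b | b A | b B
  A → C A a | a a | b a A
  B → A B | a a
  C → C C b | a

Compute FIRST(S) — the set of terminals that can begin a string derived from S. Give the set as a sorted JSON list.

FIRST sets, iterate to fixpoint:
round 1:
  A via A→a a: +{a}
  A via A→b a A: +{b}
  B via B→A B: +{a,b}
  C via C→a: +{a}
  S via S→C S: +{a}
  S via S→b: +{b}
  FIRST[S]={a,b}  FIRST[A]={a,b}  FIRST[B]={a,b}  FIRST[C]={a}
round 2: (stable)
  FIRST[S]={a,b}  FIRST[A]={a,b}  FIRST[B]={a,b}  FIRST[C]={a}

FIRST(S) = ["a", "b"]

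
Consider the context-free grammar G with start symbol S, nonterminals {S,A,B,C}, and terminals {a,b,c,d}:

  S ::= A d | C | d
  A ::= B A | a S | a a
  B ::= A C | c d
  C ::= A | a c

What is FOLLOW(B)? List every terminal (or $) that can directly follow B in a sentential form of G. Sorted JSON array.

FIRST sets, iterate to fixpoint:
iter 1:
  A via A→a S: +{a}
  B via B→A C: +{a}
  B via B→c d: +{c}
  C via C→A: +{a}
  S via S→A d: +{a}
  S via S→d: +{d}
  FIRST(S)={a,d}  FIRST(A)={a}  FIRST(B)={a,c}  FIRST(C)={a}
iter 2:
  A via A→B A: +{c}
  C via C→A: +{c}
  S via S→A d: +{c}
  FIRST(S)={a,c,d}  FIRST(A)={a,c}  FIRST(B)={a,c}  FIRST(C)={a,c}
iter 3: done
  FIRST(S)={a,c,d}  FIRST(A)={a,c}  FIRST(B)={a,c}  FIRST(C)={a,c}

FOLLOW iteration:
seed FOLLOW(S) with $
[1]
  A→B A: FOLLOW(B) ⊇ FIRST(A) = {a,c}; new: +{a,c}
  B→A C: FOLLOW(A) ⊇ FIRST(C) = {a,c}; new: +{a,c}
  B→A C: FOLLOW(C) ⊇ FOLLOW(B) ⊇ {a,c}; new: +{a,c}
  S→A d: FOLLOW(A) ⊇ FIRST(d) = {d}; new: +{d}
  S→C: FOLLOW(C) ⊇ FOLLOW(S) ⊇ {$}; new: +{$}
  FOLLOW(S)={$}  FOLLOW(A)={a,c,d}  FOLLOW(B)={a,c}  FOLLOW(C)={$,a,c}
[2]
  A→a S: FOLLOW(S) ⊇ FOLLOW(A) ⊇ {a,c,d}; new: +{a,c,d}
  C→A: FOLLOW(A) ⊇ FOLLOW(C) ⊇ {$,a,c}; new: +{$}
  S→C: FOLLOW(C) ⊇ FOLLOW(S) ⊇ {$,a,c,d}; new: +{d}
  FOLLOW(S)={$,a,c,d}  FOLLOW(A)={$,a,c,d}  FOLLOW(B)={a,c}  FOLLOW(C)={$,a,c,d}
[3] (no change)
  FOLLOW(S)={$,a,c,d}  FOLLOW(A)={$,a,c,d}  FOLLOW(B)={a,c}  FOLLOW(C)={$,a,c,d}

FOLLOW(B) = ["a", "c"]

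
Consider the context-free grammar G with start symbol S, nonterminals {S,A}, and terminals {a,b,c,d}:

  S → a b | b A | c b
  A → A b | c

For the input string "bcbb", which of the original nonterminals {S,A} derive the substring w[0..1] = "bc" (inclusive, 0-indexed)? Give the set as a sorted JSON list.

CNF form of G:
  S -> T0 A | T1 T0 | T2 T0
  A -> A T0 | c
  T0 -> b
  T1 -> a
  T2 -> c

CYK fill — only the sub-triangle for w[0..1]:
  T[0,0] 'b' = {T0}  orig:{}
  T[1,1] 'c' = {A,T2}  orig:{A}
  T[0,1] 'bc' = {S}

Original NTs in T[0,1] deriving "bc": ["S"]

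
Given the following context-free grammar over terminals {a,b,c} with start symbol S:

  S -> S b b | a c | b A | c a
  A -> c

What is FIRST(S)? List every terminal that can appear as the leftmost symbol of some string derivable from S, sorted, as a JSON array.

FIRST sets, iterate to fixpoint:
iter 1:
  A via A→c: +{c}
  S via S→a c: +{a}
  S via S→b A: +{b}
  S via S→c a: +{c}
  FIRST[S]={a,b,c}  FIRST[A]={c}
iter 2: (stable)
  FIRST[S]={a,b,c}  FIRST[A]={c}

FIRST(S) = ["a", "b", "c"]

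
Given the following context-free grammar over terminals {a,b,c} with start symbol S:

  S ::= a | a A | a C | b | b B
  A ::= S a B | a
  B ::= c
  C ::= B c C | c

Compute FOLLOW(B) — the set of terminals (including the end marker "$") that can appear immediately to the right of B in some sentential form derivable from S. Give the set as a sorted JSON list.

FIRST iteration:
[1]
  A via A→a: +{a}
  B via B→c: +{c}
  C via C→B c C: +{c}
  S via S→a: +{a}
  S via S→b: +{b}
  FIRST[S]={a,b}  FIRST[A]={a}  FIRST[B]={c}  FIRST[C]={c}
[2]
  A via A→S a B: +{b}
  FIRST[S]={a,b}  FIRST[A]={a,b}  FIRST[B]={c}  FIRST[C]={c}
[3] (no change)
  FIRST[S]={a,b}  FIRST[A]={a,b}  FIRST[B]={c}  FIRST[C]={c}

FOLLOW sets:
seed FOLLOW(S) with $
iter 1:
  A→S a B: FOLLOW(S) ⊇ FIRST(a) = {a}; new: +{a}
  C→B c C: FOLLOW(B) ⊇ FIRST(c) = {c}; new: +{c}
  S→a A: FOLLOW(A) ⊇ FOLLOW(S) ⊇ {$,a}; new: +{$,a}
  S→a C: FOLLOW(C) ⊇ FOLLOW(S) ⊇ {$,a}; new: +{$,a}
  S→b B: FOLLOW(B) ⊇ FOLLOW(S) ⊇ {$,a}; new: +{$,a}
  FOLLOW[S]={$,a}  FOLLOW[A]={$,a}  FOLLOW[B]={$,a,c}  FOLLOW[C]={$,a}
iter 2: (stable)
  FOLLOW[S]={$,a}  FOLLOW[A]={$,a}  FOLLOW[B]={$,a,c}  FOLLOW[C]={$,a}

FOLLOW(B) = ["$", "a", "c"]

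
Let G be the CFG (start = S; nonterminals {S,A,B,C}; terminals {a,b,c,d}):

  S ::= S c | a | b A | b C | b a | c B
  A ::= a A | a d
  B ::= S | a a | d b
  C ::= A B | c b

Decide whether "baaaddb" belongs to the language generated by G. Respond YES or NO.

CNF form of G:
  S -> S T2 | T2 B | T3 A | T3 C | T3 T0 | a
  A -> T0 A | T0 T1
  B -> S T2 | T0 T0 | T1 T3 | T2 B | T3 A | T3 C | T3 T0 | a
  C -> A B | T2 T3
  T0 -> a
  T1 -> d
  T2 -> c
  T3 -> b

CYK table (by increasing span):
  T[0,0] 'b' = {T3}  orig:{}
  T[1,1] 'a' = {B,S,T0}  orig:{B,S}
  T[2,2] 'a' = {B,S,T0}  orig:{B,S}
  T[3,3] 'a' = {B,S,T0}  orig:{B,S}
  T[4,4] 'd' = {T1}  orig:{}
  T[5,5] 'd' = {T1}  orig:{}
  T[6,6] 'b' = {T3}  orig:{}
  T[0,1] 'ba' = {B,S}
  T[1,2] 'aa' = {B}
  T[2,3] 'aa' = {B}
  T[3,4] 'ad' = {A}
  T[4,5] 'dd' = ∅
  T[5,6] 'db' = {B}
  T[0,2] 'baa' = ∅
  T[1,3] 'aaa' = ∅
  T[2,4] 'aad' = {A}
  T[3,5] 'add' = ∅
  T[4,6] 'ddb' = ∅
  T[0,3] 'baaa' = ∅
  T[1,4] 'aaad' = {A}
  T[2,5] 'aadd' = ∅
  T[3,6] 'addb' = {C}
  T[0,4] 'baaad' = {B,S}
  T[1,5] 'aaadd' = ∅
  T[2,6] 'aaddb' = {C}
  T[0,5] 'baaadd' = ∅
  T[1,6] 'aaaddb' = {C}
  T[0,6] 'baaaddb' = {B,S}

S ∈ T[0,6] ⇒ YES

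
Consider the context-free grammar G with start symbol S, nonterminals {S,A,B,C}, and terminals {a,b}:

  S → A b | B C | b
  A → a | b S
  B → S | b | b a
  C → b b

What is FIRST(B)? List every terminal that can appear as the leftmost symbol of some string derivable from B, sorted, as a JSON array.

FIRST sets, iterate to fixpoint:
round 1:
  A via A→a: +{a}
  A via A→b S: +{b}
  B via B→b: +{b}
  C via C→b b: +{b}
  S via S→A b: +{a,b}
  S: {a,b}  A: {a,b}  B: {b}  C: {b}
round 2:
  B via B→S: +{a}
  S: {a,b}  A: {a,b}  B: {a,b}  C: {b}
round 3: (stable)
  S: {a,b}  A: {a,b}  B: {a,b}  C: {b}

FIRST(B) = ["a", "b"]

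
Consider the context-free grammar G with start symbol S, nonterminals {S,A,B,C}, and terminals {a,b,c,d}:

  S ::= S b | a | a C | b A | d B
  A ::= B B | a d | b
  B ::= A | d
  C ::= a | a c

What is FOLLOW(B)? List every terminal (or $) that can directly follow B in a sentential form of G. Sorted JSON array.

FIRST sets, iterate to fixpoint:
pass 1:
  A via A→a d: +{a}
  A via A→b: +{b}
  B via B→A: +{a,b}
  B via B→d: +{d}
  C via C→a: +{a}
  S via S→a: +{a}
  S via S→b A: +{b}
  S via S→d B: +{d}
  S: {a,b,d}  A: {a,b}  B: {a,b,d}  C: {a}
pass 2:
  A via A→B B: +{d}
  S: {a,b,d}  A: {a,b,d}  B: {a,b,d}  C: {a}
pass 3: (no change)
  S: {a,b,d}  A: {a,b,d}  B: {a,b,d}  C: {a}

FOLLOW iteration:
seed FOLLOW(S) with $
[1]
  A→B B: FOLLOW(B) ⊇ FIRST(B) = {a,b,d}; new: +{a,b,d}
  B→A: FOLLOW(A) ⊇ FOLLOW(B) ⊇ {a,b,d}; new: +{a,b,d}
  S→S b: FOLLOW(S) ⊇ FIRST(b) = {b}; new: +{b}
  S→a C: FOLLOW(C) ⊇ FOLLOW(S) ⊇ {$,b}; new: +{$,b}
  S→b A: FOLLOW(A) ⊇ FOLLOW(S) ⊇ {$,b}; new: +{$}
  S→d B: FOLLOW(B) ⊇ FOLLOW(S) ⊇ {$,b}; new: +{$}
  S: {$,b}  A: {$,a,b,d}  B: {$,a,b,d}  C: {$,b}
[2] done
  S: {$,b}  A: {$,a,b,d}  B: {$,a,b,d}  C: {$,b}

FOLLOW(B) = ["$", "a", "b", "d"]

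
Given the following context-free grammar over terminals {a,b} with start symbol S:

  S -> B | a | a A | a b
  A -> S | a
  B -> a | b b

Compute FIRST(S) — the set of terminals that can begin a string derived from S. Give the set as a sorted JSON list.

FIRST sets, iterate to fixpoint:
[1]
  A via A→a: +{a}
  B via B→a: +{a}
  B via B→b b: +{b}
  S via S→B: +{a,b}
  S: {a,b}  A: {a}  B: {a,b}
[2]
  A via A→S: +{b}
  S: {a,b}  A: {a,b}  B: {a,b}
[3] (no change)
  S: {a,b}  A: {a,b}  B: {a,b}

FIRST(S) = ["a", "b"]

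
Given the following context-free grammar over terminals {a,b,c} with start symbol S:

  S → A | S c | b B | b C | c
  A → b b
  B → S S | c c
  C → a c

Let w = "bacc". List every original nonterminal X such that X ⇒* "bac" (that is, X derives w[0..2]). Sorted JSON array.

CNF form of G:
  S -> S T1 | T0 B | T0 C | T0 T0 | c
  A -> T0 T0
  B -> S S | T1 T1
  C -> T2 T1
  T0 -> b
  T1 -> c
  T2 -> a

CYK fill — only the sub-triangle for w[0..2]:
  [0..0]={T0}  "b"  orig:{}
  [1..1]={T2}  "a"  orig:{}
  [2..2]={S,T1}  "c"  orig:{S}
  [0..1]=∅  "ba"
  [1..2]={C}  "ac"
  [0..2]={S}  "bac"

Original NTs in T[0,2] deriving "bac": ["S"]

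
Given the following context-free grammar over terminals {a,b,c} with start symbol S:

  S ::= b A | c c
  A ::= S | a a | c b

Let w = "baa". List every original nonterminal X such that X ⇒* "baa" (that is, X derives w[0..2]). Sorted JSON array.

CNF form of G:
  S -> T1 A | T2 T2
  A -> T0 T0 | T1 A | T2 T1 | T2 T2
  T0 -> a
  T1 -> b
  T2 -> c

CYK table (by increasing span) — only the sub-triangle for w[0..2]:
  [0..0]={T1}  "b"  orig:{}
  [1..1]={T0}  "a"  orig:{}
  [2..2]={T0}  "a"  orig:{}
  [0..1]=∅  "ba"
  [1..2]={A}  "aa"
  [0..2]={A,S}  "baa"

Original NTs in T[0,2] deriving "baa": ["A", "S"]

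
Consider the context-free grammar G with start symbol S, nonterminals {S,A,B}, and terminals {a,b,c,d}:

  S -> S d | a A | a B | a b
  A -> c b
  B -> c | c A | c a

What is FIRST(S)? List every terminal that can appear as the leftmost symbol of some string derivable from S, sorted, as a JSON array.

FIRST sets, iterate to fixpoint:
pass 1:
  A via A→c b: +{c}
  B via B→c: +{c}
  S via S→a A: +{a}
  FIRST(S)={a}  FIRST(A)={c}  FIRST(B)={c}
pass 2: done
  FIRST(S)={a}  FIRST(A)={c}  FIRST(B)={c}

FIRST(S) = ["a"]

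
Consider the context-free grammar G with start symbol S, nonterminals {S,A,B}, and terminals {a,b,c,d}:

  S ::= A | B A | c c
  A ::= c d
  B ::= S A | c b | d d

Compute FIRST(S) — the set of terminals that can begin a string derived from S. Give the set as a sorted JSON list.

FIRST sets, iterate to fixpoint:
iter 1:
  A via A→c d: +{c}
  B via B→c b: +{c}
  B via B→d d: +{d}
  S via S→A: +{c}
  S via S→B A: +{d}
  S: {c,d}  A: {c}  B: {c,d}
iter 2: (no change)
  S: {c,d}  A: {c}  B: {c,d}

FIRST(S) = ["c", "d"]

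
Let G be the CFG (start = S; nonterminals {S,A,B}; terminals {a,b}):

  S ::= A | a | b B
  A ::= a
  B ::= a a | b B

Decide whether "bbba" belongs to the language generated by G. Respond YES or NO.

CNF form of G:
  S -> T1 B | a
  A -> a
  B -> T0 T0 | T1 B
  T0 -> a
  T1 -> b

CYK table (by increasing span):
  [0..0]={T1}  "b"  orig:{}
  [1..1]={T1}  "b"  orig:{}
  [2..2]={T1}  "b"  orig:{}
  [3..3]={A,S,T0}  "a"  orig:{A,S}
  [0..1]=∅  "bb"
  [1..2]=∅  "bb"
  [2..3]=∅  "ba"
  [0..2]=∅  "bbb"
  [1..3]=∅  "bba"
  [0..3]=∅  "bbba"

S ∉ T[0,3] ⇒ NO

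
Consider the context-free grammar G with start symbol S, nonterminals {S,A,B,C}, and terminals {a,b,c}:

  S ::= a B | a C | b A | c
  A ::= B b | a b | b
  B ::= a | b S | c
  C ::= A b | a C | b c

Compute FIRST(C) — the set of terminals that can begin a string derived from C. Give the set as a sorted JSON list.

Compute FIRST by fixpoint:
round 1:
  A via A→a b: +{a}
  A via A→b: +{b}
  B via B→a: +{a}
  B via B→b S: +{b}
  B via B→c: +{c}
  C via C→A b: +{a,b}
  S via S→a B: +{a}
  S via S→b A: +{b}
  S via S→c: +{c}
  FIRST[S]={a,b,c}  FIRST[A]={a,b}  FIRST[B]={a,b,c}  FIRST[C]={a,b}
round 2:
  A via A→B b: +{c}
  C via C→A b: +{c}
  FIRST[S]={a,b,c}  FIRST[A]={a,b,c}  FIRST[B]={a,b,c}  FIRST[C]={a,b,c}
round 3: done
  FIRST[S]={a,b,c}  FIRST[A]={a,b,c}  FIRST[B]={a,b,c}  FIRST[C]={a,b,c}

FIRST(C) = ["a", "b", "c"]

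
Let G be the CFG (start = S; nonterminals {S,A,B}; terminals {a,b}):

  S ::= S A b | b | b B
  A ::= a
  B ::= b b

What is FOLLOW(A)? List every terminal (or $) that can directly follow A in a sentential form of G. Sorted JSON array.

Compute FIRST by fixpoint:
round 1:
  A via A→a: +{a}
  B via B→b b: +{b}
  S via S→b: +{b}
  FIRST(S)={b}  FIRST(A)={a}  FIRST(B)={b}
round 2: (stable)
  FIRST(S)={b}  FIRST(A)={a}  FIRST(B)={b}

FOLLOW iteration:
FOLLOW(S) := {$}
pass 1:
  S→S A b: FOLLOW(S) ⊇ FIRST(A) = {a}; new: +{a}
  S→S A b: FOLLOW(A) ⊇ FIRST(b) = {b}; new: +{b}
  S→b B: FOLLOW(B) ⊇ FOLLOW(S) ⊇ {$,a}; new: +{$,a}
  FOLLOW[S]={$,a}  FOLLOW[A]={b}  FOLLOW[B]={$,a}
pass 2: (no change)
  FOLLOW[S]={$,a}  FOLLOW[A]={b}  FOLLOW[B]={$,a}

FOLLOW(A) = ["b"]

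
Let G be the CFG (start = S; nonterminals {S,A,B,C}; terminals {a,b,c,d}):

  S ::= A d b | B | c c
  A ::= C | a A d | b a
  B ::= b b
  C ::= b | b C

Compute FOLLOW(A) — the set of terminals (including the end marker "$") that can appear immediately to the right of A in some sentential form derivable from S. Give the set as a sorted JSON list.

FIRST iteration:
round 1:
  A via A→a A d: +{a}
  A via A→b a: +{b}
  B via B→b b: +{b}
  C via C→b: +{b}
  S via S→A d b: +{a,b}
  S via S→c c: +{c}
  FIRST(S)={a,b,c}  FIRST(A)={a,b}  FIRST(B)={b}  FIRST(C)={b}
round 2: — fixpoint
  FIRST(S)={a,b,c}  FIRST(A)={a,b}  FIRST(B)={b}  FIRST(C)={b}

FOLLOW iteration:
initialize: $ ∈ FOLLOW(S)
pass 1:
  A→a A d: FOLLOW(A) ⊇ FIRST(d) = {d}; new: +{d}
  S→B: FOLLOW(B) ⊇ FOLLOW(S) ⊇ {$}; new: +{$}
  FOLLOW[S]={$}  FOLLOW[A]={d}  FOLLOW[B]={$}  FOLLOW[C]={}
pass 2:
  A→C: FOLLOW(C) ⊇ FOLLOW(A) ⊇ {d}; new: +{d}
  FOLLOW[S]={$}  FOLLOW[A]={d}  FOLLOW[B]={$}  FOLLOW[C]={d}
pass 3: (stable)
  FOLLOW[S]={$}  FOLLOW[A]={d}  FOLLOW[B]={$}  FOLLOW[C]={d}

FOLLOW(A) = ["d"]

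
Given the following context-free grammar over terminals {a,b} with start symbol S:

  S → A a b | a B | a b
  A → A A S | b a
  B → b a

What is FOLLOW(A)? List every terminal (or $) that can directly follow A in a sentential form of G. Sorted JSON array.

FIRST sets, iterate to fixpoint:
[1]
  A via A→b a: +{b}
  B via B→b a: +{b}
  S via S→A a b: +{b}
  S via S→a B: +{a}
  FIRST[S]={a,b}  FIRST[A]={b}  FIRST[B]={b}
[2] done
  FIRST[S]={a,b}  FIRST[A]={b}  FIRST[B]={b}

FOLLOW iteration:
seed FOLLOW(S) with $
round 1:
  A→A A S: FOLLOW(A) ⊇ FIRST(A) = {b}; new: +{b}
  A→A A S: FOLLOW(A) ⊇ FIRST(S) = {a,b}; new: +{a}
  A→A A S: FOLLOW(S) ⊇ FOLLOW(A) ⊇ {a,b}; new: +{a,b}
  S→a B: FOLLOW(B) ⊇ FOLLOW(S) ⊇ {$,a,b}; new: +{$,a,b}
  S: {$,a,b}  A: {a,b}  B: {$,a,b}
round 2: — fixpoint
  S: {$,a,b}  A: {a,b}  B: {$,a,b}

FOLLOW(A) = ["a", "b"]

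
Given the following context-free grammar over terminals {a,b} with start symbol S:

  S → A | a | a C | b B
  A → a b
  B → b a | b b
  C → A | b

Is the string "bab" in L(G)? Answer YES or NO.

CNF form of G:
  S -> T0 C | T0 T1 | T1 B | a
  A -> T0 T1
  B -> T1 T0 | T1 T1
  C -> T0 T1 | b
  T0 -> a
  T1 -> b

CYK table (by increasing span):
  T[0,0] 'b' = {C,T1}  orig:{C}
  T[1,1] 'a' = {S,T0}  orig:{S}
  T[2,2] 'b' = {C,T1}  orig:{C}
  T[0,1] 'ba' = {B}
  T[1,2] 'ab' = {A,C,S}
  T[0,2] 'bab' = ∅

S ∉ T[0,2] ⇒ NO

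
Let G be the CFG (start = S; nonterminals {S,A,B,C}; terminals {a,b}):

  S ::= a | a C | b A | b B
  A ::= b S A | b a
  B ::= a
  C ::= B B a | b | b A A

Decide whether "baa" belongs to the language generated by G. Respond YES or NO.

CNF form of G:
  S -> T0 A | T0 B | T1 C | a
  A -> T0 T1 | T0 X2
  B -> a
  C -> B X3 | T0 X4 | b
  T0 -> b
  T1 -> a
  X2 -> S A
  X3 -> B T1
  X4 -> A A

CYK table (by increasing span):
  T[0,0] 'b' = {C,T0}  orig:{C}
  T[1,1] 'a' = {B,S,T1}  orig:{B,S}
  T[2,2] 'a' = {B,S,T1}  orig:{B,S}
  T[0,1] 'ba' = {A,S}
  T[1,2] 'aa' = {X3}  orig:{}
  T[0,2] 'baa' = ∅

S ∉ T[0,2] ⇒ NO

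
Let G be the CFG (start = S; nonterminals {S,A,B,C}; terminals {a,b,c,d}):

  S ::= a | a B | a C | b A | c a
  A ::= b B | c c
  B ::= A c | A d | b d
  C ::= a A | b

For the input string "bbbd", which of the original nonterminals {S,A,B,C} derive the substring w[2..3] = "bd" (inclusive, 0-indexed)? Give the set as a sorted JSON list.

Convert to CNF:
  S -> T0 A | T1 T3 | T3 B | T3 C | a
  A -> T0 B | T1 T1
  B -> A T1 | A T2 | T0 T2
  C -> T3 A | b
  T0 -> b
  T1 -> c
  T2 -> d
  T3 -> a

CYK table (by increasing span) (cells [i..j] with 2 ≤ i ≤ j ≤ 3 only):
  cell(2,2) b: {C,T0}  orig:{C}
  cell(3,3) d: {T2}  orig:{}
  cell(2,3) bd: {B}

Original NTs in T[2,3] deriving "bd": ["B"]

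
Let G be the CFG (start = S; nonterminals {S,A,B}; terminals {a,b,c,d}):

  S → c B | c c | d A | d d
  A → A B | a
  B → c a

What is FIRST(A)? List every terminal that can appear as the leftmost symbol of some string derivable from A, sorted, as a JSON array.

FIRST iteration:
round 1:
  A via A→a: +{a}
  B via B→c a: +{c}
  S via S→c B: +{c}
  S via S→d A: +{d}
  FIRST[S]={c,d}  FIRST[A]={a}  FIRST[B]={c}
round 2: (stable)
  FIRST[S]={c,d}  FIRST[A]={a}  FIRST[B]={c}

FIRST(A) = ["a"]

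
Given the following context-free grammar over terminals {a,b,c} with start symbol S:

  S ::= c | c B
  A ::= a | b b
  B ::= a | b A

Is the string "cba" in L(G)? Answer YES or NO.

CNF form of G:
  S -> T1 B | c
  A -> T0 T0 | a
  B -> T0 A | a
  T0 -> b
  T1 -> c

CYK fill:
  cell(0,0) c: {S,T1}  orig:{S}
  cell(1,1) b: {T0}  orig:{}
  cell(2,2) a: {A,B}
  cell(0,1) cb: ∅
  cell(1,2) ba: {B}
  cell(0,2) cba: {S}

S ∈ T[0,2] ⇒ YES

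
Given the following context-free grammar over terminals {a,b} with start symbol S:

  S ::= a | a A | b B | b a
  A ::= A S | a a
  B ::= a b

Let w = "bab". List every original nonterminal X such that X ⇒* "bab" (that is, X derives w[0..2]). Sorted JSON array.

Convert to CNF:
  S -> T0 A | T1 B | T1 T0 | a
  A -> A S | T0 T0
  B -> T0 T1
  T0 -> a
  T1 -> b

Fill CYK table bottom-up, restricted to cells inside w[0..2]:
  T[0,0] 'b' = {T1}  orig:{}
  T[1,1] 'a' = {S,T0}  orig:{S}
  T[2,2] 'b' = {T1}  orig:{}
  T[0,1] 'ba' = {S}
  T[1,2] 'ab' = {B}
  T[0,2] 'bab' = {S}

Original NTs in T[0,2] deriving "bab": ["S"]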